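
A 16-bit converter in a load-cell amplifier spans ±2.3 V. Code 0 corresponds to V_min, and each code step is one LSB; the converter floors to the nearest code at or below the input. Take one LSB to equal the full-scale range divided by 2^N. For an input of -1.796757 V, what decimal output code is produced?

Full-scale range = 2.3 V − (-2.3 V) = 4.6 V. LSB = 4.6 V / 2^16 ≈ 70.19 µV.
code = ⌊(V_in − V_min)/LSB⌋ = ⌊(V_in − V_min) × 2^16 / range⌋
     = ⌊(-1.796757 − (-2.3)) × 65536 / 4.6⌋ = ⌊0.503243 × 65536/4.6⌋
     = ⌊7169.681⌋ = 7169.

7169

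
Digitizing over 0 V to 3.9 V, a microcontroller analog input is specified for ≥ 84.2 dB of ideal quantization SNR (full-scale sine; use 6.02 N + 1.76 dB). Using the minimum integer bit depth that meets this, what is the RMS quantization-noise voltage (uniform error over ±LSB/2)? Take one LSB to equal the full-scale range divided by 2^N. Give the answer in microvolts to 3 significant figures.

68.7 µV

Range is 3.9 V.
N ≥ (84.2 − 1.76)/6.02 = 13.694 → N_min = 14.
LSB = 3.9 V / 2^14 = 238.04 µV.
V_rms = LSB/√12 = 68.7 µV.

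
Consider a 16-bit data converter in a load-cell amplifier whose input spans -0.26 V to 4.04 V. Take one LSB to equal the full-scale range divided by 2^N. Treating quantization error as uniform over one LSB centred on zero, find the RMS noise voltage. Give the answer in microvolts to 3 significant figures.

Full-scale range = 4.04 V − (-0.26 V) = 4.3 V.
LSB = 4.3 V / 2^16 = 65.613 µV.
RMS of a uniform error over width LSB is LSB/√12 = 18.9 µV.

18.9 µV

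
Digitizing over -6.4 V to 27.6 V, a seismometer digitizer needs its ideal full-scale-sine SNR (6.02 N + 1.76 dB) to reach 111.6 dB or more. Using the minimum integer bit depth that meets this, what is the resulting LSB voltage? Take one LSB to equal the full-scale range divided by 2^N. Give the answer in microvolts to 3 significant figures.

The full-scale span is 27.6 − (-6.4) = 34 V.
N ≥ (111.6 − 1.76)/6.02 = 18.246 → N_min = 19.
One LSB is 34 V / 524288 = 64.8 µV.

64.8 µV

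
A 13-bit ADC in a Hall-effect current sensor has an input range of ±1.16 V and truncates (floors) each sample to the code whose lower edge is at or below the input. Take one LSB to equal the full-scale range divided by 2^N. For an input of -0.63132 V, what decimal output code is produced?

1866

Span: 1.16 V − (-1.16 V) = 2.32 V. LSB = 2.32 V / 2^13 ≈ 283.2 µV.
(V_in − V_min) × 2^13/range = (-0.63132 − (-1.16)) × 8192/2.32 = 1866.787.
Floor → code = 1866.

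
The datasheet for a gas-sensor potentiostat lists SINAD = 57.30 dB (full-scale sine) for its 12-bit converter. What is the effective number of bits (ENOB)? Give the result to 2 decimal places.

9.23 bits

ENOB = (57.30 − 1.76)/6.02 = 9.2259 bits.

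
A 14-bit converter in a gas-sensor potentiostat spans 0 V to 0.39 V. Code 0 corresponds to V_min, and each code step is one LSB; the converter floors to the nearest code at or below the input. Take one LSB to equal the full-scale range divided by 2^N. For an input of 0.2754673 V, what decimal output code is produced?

Range is 0.39 V. LSB = 0.39 V / 2^14 ≈ 23.80 µV.
(V_in − V_min) × 2^14/range = (0.2754673 − (0)) × 16384/0.39 = 11572.452.
Floor → code = 11572.

11572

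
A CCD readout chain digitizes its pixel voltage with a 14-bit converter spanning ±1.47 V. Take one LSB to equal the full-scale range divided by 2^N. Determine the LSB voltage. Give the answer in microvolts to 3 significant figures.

The full-scale span is 1.47 − (-1.47) = 2.94 V.
There are 2^14 = 16384 steps.
LSB = 2.94 V ÷ 2^14 = 2.94/16384 V = 179 µV.

179 µV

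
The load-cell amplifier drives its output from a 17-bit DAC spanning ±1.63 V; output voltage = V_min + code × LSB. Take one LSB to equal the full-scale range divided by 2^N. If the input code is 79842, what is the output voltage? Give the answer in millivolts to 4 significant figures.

Range = 1.63 − (-1.63) = 3.26 V. LSB = 3.26 V / 2^17.
V_out = V_min + code × LSB = -1.63 V + 79842 × 3.26 V / 131072
      = -1.63 V + 1.98582 V = 0.355816 V.

355.8 mV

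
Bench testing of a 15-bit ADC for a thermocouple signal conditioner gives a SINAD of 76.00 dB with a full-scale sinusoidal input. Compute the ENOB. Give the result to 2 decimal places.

Inverting SNR = 6.02 N + 1.76: N_eff = (76.00 − 1.76)/6.02 = 12.3322.

12.33 bits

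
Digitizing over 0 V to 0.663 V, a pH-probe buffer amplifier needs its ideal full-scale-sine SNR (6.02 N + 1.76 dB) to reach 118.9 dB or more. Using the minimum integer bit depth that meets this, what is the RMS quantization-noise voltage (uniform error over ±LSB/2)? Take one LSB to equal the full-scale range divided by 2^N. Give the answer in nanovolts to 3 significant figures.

183 nV

Range is 0.663 V.
Required N = ⌈(118.9 − 1.76)/6.02⌉ = ⌈19.458⌉ = 20.
Step size = 0.663/1048576 V = 0.63229 µV.
σ_q = LSB/√12 = 0.63229 µV/3.4641 = 183 nV.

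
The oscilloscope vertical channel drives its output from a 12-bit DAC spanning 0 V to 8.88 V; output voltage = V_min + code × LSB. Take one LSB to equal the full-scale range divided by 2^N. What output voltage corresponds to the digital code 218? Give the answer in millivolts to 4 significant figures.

472.6 mV

Full-scale range = 8.88 V. LSB = 8.88 V / 2^12.
V_out = 0 + 218 × (8.88/4096) V
      = 0 + 0.472617 = 0.472617 V.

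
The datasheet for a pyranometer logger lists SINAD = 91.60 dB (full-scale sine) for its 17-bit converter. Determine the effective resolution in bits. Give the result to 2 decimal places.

14.92 bits

ENOB = (SINAD − 1.76) / 6.02 = (91.60 − 1.76) / 6.02 = 89.84 / 6.02 = 14.9236.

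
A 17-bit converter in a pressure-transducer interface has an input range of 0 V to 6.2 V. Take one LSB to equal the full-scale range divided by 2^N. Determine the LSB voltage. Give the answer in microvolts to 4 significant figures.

Span = 6.2 V.
2^17 = 131072 levels.
One LSB is 6.2 V / 131072 = 47.30 µV.

47.30 µV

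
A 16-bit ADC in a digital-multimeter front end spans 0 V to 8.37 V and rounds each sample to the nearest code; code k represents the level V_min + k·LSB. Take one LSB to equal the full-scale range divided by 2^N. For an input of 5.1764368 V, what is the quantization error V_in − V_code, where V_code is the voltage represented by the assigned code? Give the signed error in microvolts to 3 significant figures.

Range is 8.37 V. LSB = 8.37 V / 2^16 ≈ 127.7 µV.
Position in LSBs: (5.1764368 − (0)) × 65536/8.37 = 40530.8198; rounding gives k = 40531.
V_code = V_min + k × range/2^16 = 0 + 40531 × 8.37/65536 = 5.1764598083 V.
e = 5.1764368 − (5.1764598083) = −23.0 µV.

−23.0 µV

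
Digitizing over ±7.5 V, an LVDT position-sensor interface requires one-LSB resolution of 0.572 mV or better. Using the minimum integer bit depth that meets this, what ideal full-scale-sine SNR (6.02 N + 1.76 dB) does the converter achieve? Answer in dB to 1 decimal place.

Full-scale range = 7.5 V − (-7.5 V) = 15 V.
Required number of levels: 15/0.572 mV = 26224; smallest N with 2^N ≥ that is 15.
SNR = 6.02 × 15 + 1.76 = 92.06 dB.

92.1 dB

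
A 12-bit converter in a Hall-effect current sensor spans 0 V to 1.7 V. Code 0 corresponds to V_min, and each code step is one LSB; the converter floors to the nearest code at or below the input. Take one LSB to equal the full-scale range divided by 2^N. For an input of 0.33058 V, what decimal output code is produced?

Full-scale range = 1.7 V. LSB = 1.7 V / 2^12 ≈ 415.0 µV.
(V_in − V_min) × 2^12/range = (0.33058 − (0)) × 4096/1.7 = 796.503.
Floor → code = 796.

796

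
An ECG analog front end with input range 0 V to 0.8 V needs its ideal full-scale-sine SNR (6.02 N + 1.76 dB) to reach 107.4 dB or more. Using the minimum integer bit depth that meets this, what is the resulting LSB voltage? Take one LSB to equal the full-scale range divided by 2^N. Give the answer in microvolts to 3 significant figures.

Full-scale range = 0.8 V.
N ≥ (107.4 − 1.76)/6.02 = 17.548 → N_min = 18.
One LSB is 0.8 V / 262144 = 3.05 µV.

3.05 µV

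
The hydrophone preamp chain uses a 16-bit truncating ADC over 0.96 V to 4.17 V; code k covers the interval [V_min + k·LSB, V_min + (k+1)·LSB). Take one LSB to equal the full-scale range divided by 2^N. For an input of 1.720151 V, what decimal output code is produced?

Range = 4.17 − (0.96) = 3.21 V. LSB = 3.21 V / 2^16 ≈ 48.98 µV.
(V_in − V_min) × 2^16/range = (1.720151 − (0.96)) × 65536/3.21 = 15519.394.
Floor → code = 15519.

15519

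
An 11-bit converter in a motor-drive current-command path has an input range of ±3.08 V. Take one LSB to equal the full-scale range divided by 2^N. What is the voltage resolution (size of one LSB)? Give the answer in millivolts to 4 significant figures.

The full-scale span is 3.08 − (-3.08) = 6.16 V.
Number of codes = 2^11 = 2048.
One LSB is 6.16 V / 2048 = 3.008 mV.

3.008 mV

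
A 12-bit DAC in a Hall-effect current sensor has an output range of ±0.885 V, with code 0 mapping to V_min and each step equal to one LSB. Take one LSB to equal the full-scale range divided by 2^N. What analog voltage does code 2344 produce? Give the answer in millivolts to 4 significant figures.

Range = 0.885 − (-0.885) = 1.77 V. LSB = 1.77 V / 2^12.
Output = V_min + (2344/4096) × range = -0.885 + 0.572266 × 1.77 V
      = -0.885 V + 1.01291 V = 0.127910 V.

127.9 mV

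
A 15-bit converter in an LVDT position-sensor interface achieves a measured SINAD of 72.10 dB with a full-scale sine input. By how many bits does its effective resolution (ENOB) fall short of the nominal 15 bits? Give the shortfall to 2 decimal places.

3.32 bits

N_eff = (72.10 − 1.76)/6.02 = 11.6844 bits.
Shortfall = 15 − 11.6844 = 3.3156 bits.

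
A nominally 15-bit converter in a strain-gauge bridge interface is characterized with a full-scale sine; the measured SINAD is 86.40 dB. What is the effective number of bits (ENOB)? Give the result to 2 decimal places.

14.06 bits

ENOB = (SINAD − 1.76) / 6.02 = (86.40 − 1.76) / 6.02 = 84.64 / 6.02 = 14.0598.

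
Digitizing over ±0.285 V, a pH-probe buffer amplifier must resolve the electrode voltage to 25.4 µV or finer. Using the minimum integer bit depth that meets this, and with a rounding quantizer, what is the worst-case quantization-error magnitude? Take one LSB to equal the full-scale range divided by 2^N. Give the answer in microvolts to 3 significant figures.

Full-scale range = 0.285 V − (-0.285 V) = 0.57 V.
Need 2^N ≥ 0.57 V / 25.4 µV = 22440 → N_min = 15.
Step size = 0.57/32768 V = 17.395 µV.
|e|_max = LSB/2 = 8.70 µV.

8.70 µV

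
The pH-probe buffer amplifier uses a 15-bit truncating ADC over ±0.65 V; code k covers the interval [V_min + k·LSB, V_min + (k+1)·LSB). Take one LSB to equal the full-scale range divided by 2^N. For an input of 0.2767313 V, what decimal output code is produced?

The full-scale span is 0.65 − (-0.65) = 1.3 V. LSB = 1.3 V / 2^15 ≈ 39.67 µV.
code = ⌊(V_in − V_min)/LSB⌋ = ⌊(V_in − V_min) × 2^15 / range⌋
     = ⌊(0.2767313 − (-0.65)) × 32768 / 1.3⌋ = ⌊0.9267313 × 32768/1.3⌋
     = ⌊23359.332⌋ = 23359.

23359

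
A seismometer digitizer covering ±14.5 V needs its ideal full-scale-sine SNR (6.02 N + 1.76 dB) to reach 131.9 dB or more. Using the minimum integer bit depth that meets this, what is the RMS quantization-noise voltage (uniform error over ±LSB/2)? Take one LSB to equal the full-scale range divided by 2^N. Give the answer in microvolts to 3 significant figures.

2.00 µV

Range = 14.5 − (-14.5) = 29 V.
Required N = ⌈(131.9 − 1.76)/6.02⌉ = ⌈21.618⌉ = 22.
LSB = 29 V / 2^22 = 6.9141 µV.
V_rms = LSB/√12 = 2.00 µV.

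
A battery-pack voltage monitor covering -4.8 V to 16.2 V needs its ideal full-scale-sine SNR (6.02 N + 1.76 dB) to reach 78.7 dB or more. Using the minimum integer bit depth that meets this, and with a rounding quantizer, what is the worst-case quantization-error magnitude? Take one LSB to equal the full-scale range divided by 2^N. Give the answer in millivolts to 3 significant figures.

1.28 mV

Span: 16.2 V − (-4.8 V) = 21 V.
6.02 N + 1.76 ≥ 78.7 gives N ≥ 12.781, so the minimum integer is 13.
One LSB is 21 V / 8192 = 2.5635 mV.
Half an LSB is 1.28 mV.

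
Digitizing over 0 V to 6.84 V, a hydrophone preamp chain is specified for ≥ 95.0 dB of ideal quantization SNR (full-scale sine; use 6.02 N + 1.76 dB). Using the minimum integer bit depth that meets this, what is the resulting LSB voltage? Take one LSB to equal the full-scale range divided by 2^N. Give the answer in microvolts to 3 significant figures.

104 µV

Span = 6.84 V.
N ≥ (95.0 − 1.76)/6.02 = 15.488 → N_min = 16.
Step size = 6.84/65536 V = 104 µV.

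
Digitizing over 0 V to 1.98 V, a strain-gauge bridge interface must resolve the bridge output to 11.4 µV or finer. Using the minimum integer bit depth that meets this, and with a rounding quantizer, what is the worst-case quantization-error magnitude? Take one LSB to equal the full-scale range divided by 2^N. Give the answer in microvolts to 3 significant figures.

Span = 1.98 V.
Levels needed ≥ 1.98/11.4 µV = 173700. 2^18 = 262144 suffices, so N_min = 18.
One LSB is 1.98 V / 262144 = 7.5531 µV.
|e|_max = LSB/2 = 3.78 µV.

3.78 µV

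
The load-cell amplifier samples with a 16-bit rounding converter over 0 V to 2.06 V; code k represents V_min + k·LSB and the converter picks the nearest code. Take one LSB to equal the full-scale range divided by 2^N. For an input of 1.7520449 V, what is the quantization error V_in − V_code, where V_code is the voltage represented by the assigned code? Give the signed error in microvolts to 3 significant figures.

Full-scale range = 2.06 V. LSB = 2.06 V / 2^16 ≈ 31.43 µV.
Position in LSBs: (1.7520449 − (0)) × 65536/2.06 = 55738.8420; rounding gives k = 55739.
V_code = V_min + k × range/2^16 = 0 + 55739 × 2.06/65536 = 1.7520498657 V.
Error = V_in − V_code = 1.7520449 − (1.7520498657) = −4.97 µV.

−4.97 µV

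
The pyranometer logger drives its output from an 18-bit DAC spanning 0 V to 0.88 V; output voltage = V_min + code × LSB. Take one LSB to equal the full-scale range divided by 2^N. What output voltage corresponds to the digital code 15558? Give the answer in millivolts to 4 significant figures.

Range is 0.88 V. LSB = 0.88 V / 2^18.
V_out = V_min + code × LSB = 0 V + 15558 × 0.88 V / 262144
      = 0 + 0.0522272 = 0.0522272 V.

52.23 mV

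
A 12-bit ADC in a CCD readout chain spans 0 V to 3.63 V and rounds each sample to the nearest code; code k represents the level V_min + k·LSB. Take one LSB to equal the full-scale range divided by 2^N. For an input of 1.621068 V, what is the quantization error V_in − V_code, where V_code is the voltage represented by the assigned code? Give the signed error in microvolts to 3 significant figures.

+152 µV

Full-scale range = 3.63 V. LSB = 3.63 V / 2^12 ≈ 0.8862 mV.
Position in LSBs: (1.621068 − (0)) × 4096/3.63 = 1829.1720; rounding gives k = 1829.
V_code = V_min + k × range/2^12 = 0 + 1829 × 3.63/4096 = 1.620915527 V.
e = 1.621068 − (1.620915527) = +152 µV.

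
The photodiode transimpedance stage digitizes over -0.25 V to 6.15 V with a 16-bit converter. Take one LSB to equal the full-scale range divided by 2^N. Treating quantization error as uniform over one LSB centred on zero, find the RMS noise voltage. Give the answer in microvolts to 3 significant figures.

Span: 6.15 V − (-0.25 V) = 6.4 V.
Step size = 6.4/65536 V = 97.656 µV.
σ_q = LSB/√12 = 97.656 µV/3.4641 = 28.2 µV.

28.2 µV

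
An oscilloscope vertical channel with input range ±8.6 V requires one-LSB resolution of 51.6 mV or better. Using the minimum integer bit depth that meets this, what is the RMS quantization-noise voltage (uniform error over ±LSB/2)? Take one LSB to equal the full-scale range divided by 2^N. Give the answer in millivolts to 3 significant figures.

The full-scale span is 8.6 − (-8.6) = 17.2 V.
Required number of levels: 17.2/51.6 mV = 333.33; smallest N with 2^N ≥ that is 9.
LSB = 17.2 V / 2^9 = 33.594 mV.
RMS noise = LSB/√12 = 9.70 mV.

9.70 mV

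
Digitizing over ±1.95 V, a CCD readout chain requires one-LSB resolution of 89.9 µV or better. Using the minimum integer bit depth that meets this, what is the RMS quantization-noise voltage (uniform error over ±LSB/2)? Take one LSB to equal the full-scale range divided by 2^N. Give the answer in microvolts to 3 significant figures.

Full-scale range = 1.95 V − (-1.95 V) = 3.9 V.
3.9 V / 89.9 µV = 43380. Since 2^15 = 32768 and 2^16 = 65536, N = 16.
One LSB is 3.9 V / 65536 = 59.509 µV.
RMS noise = LSB/√12 = 17.2 µV.

17.2 µV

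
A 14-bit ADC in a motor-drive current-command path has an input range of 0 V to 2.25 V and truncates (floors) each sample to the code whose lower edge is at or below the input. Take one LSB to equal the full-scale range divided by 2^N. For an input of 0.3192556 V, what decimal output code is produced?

2324

Span = 2.25 V. LSB = 2.25 V / 2^14 ≈ 137.3 µV.
V_in − V_min = 0.3192556 − (0) = 0.3192556 V.
Divide by LSB: 0.3192556 × 16384/2.25 = 2324.7483.
Truncating gives code 2324.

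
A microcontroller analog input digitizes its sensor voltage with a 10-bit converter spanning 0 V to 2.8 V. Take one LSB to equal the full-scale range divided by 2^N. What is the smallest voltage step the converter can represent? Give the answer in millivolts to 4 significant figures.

2.734 mV

Full-scale range = 2.8 V.
There are 2^10 = 1024 steps.
Step size = 2.8/1024 V = 2.734 mV.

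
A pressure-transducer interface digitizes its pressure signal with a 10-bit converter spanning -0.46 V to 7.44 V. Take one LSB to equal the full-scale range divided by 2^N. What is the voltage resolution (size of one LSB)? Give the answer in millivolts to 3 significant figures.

7.71 mV

Range = 7.44 − (-0.46) = 7.9 V.
Number of codes = 2^10 = 1024.
LSB = 7.9 V / 2^10 = 7.71 mV.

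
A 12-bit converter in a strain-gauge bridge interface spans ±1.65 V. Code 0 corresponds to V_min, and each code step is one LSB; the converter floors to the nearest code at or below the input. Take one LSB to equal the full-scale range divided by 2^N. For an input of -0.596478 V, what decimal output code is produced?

The full-scale span is 1.65 − (-1.65) = 3.3 V. LSB = 3.3 V / 2^12 ≈ 0.8057 mV.
(V_in − V_min) × 2^12/range = (-0.596478 − (-1.65)) × 4096/3.3 = 1307.644.
Floor → code = 1307.

1307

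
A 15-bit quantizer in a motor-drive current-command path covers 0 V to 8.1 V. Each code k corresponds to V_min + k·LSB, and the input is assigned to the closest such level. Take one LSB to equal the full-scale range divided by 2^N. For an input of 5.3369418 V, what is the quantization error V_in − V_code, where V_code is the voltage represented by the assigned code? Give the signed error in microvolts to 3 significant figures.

+58.3 µV

Range is 8.1 V. LSB = 8.1 V / 2^15 ≈ 247.2 µV.
Position in LSBs: (5.3369418 − (0)) × 32768/8.1 = 21590.2357; rounding gives k = 21590.
Reconstructed level: 0 + 21590 × 8.1/32768 V = 5.3368835449 V.
Error = V_in − V_code = 5.3369418 − (5.3368835449) = +58.3 µV.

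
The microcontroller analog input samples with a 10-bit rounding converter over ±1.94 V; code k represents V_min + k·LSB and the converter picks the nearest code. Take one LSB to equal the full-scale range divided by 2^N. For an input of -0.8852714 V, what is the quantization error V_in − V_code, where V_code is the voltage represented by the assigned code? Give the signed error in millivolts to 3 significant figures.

+1.37 mV

The full-scale span is 1.94 − (-1.94) = 3.88 V. LSB = 3.88 V / 2^10 ≈ 3.789 mV.
Position in LSBs: (-0.8852714 − (-1.94)) × 1024/3.88 = 278.3614; rounding gives k = 278.
V_code = -1.94 + (278/1024) × 3.88 = -0.8866406250 V.
Error = V_in − V_code = -0.8852714 − (-0.8866406250) = +1.37 mV.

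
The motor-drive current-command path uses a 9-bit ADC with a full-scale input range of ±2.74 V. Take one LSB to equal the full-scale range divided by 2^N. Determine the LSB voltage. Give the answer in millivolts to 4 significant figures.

10.70 mV

Range = 2.74 − (-2.74) = 5.48 V.
2^9 = 512 levels.
One LSB is 5.48 V / 512 = 10.70 mV.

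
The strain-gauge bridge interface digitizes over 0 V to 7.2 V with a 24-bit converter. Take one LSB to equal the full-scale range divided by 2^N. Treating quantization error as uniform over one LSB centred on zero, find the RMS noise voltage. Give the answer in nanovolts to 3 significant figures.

Span = 7.2 V.
LSB = 7.2 V / 2^24 = 429.15 nV.
V_rms = LSB/√12 = 429.15 nV / √12 = 124 nV.

124 nV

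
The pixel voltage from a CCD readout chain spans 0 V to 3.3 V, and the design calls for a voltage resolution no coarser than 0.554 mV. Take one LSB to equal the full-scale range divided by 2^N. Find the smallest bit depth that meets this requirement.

13 bits

V_FS = 3.3 V.
3.3 V / 0.554 mV = 5957. Since 2^12 = 4096 and 2^13 = 8192, N = 13.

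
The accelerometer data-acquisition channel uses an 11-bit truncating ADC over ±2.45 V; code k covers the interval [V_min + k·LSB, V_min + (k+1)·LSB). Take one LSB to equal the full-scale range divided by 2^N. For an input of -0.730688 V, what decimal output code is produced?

718

Full-scale range = 2.45 V − (-2.45 V) = 4.9 V. LSB = 4.9 V / 2^11 ≈ 2.393 mV.
(V_in − V_min) × 2^11/range = (-0.730688 − (-2.45)) × 2048/4.9 = 718.602.
Floor → code = 718.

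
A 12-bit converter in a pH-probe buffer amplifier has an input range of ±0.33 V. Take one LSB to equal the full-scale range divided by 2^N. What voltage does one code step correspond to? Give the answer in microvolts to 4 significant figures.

161.1 µV

Range = 0.33 − (-0.33) = 0.66 V.
Number of codes = 2^12 = 4096.
LSB = 0.66 V / 2^12 = 161.1 µV.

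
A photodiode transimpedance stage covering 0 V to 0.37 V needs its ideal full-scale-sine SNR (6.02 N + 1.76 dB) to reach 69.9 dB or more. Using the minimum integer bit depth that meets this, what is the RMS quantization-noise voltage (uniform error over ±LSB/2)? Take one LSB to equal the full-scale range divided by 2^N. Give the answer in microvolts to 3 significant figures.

26.1 µV

V_FS = 0.37 V.
6.02 N + 1.76 ≥ 69.9 gives N ≥ 11.319, so the minimum integer is 12.
LSB = 0.37 V / 2^12 = 90.332 µV.
σ_q = LSB/√12 = 90.332 µV/3.4641 = 26.1 µV.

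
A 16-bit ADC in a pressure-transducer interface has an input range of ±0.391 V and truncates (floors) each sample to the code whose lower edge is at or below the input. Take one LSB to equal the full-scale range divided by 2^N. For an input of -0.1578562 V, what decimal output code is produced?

19538

Span: 0.391 V − (-0.391 V) = 0.782 V. LSB = 0.782 V / 2^16 ≈ 11.93 µV.
V_in − V_min = -0.1578562 − (-0.391) = 0.2331438 V.
Divide by LSB: 0.2331438 × 65536/0.782 = 19538.7622.
Truncating gives code 19538.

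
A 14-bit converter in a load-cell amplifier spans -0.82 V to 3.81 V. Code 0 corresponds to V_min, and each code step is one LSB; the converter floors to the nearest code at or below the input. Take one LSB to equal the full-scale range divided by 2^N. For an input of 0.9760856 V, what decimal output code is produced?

Span: 3.81 V − (-0.82 V) = 4.63 V. LSB = 4.63 V / 2^14 ≈ 282.6 µV.
code = ⌊(V_in − V_min)/LSB⌋ = ⌊(V_in − V_min) × 2^14 / range⌋
     = ⌊(0.9760856 − (-0.82)) × 16384 / 4.63⌋ = ⌊1.7960856 × 16384/4.63⌋
     = ⌊6355.738⌋ = 6355.

6355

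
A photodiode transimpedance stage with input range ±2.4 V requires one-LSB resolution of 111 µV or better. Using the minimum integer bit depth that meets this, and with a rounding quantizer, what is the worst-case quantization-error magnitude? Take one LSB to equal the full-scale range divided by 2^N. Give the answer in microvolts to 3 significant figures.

36.6 µV

The full-scale span is 2.4 − (-2.4) = 4.8 V.
Levels needed ≥ 4.8/111 µV = 43240. 2^16 = 65536 suffices, so N_min = 16.
LSB = 4.8 V ÷ 2^16 = 4.8/65536 V = 73.242 µV.
Max error for round-to-nearest is LSB/2 = 36.6 µV.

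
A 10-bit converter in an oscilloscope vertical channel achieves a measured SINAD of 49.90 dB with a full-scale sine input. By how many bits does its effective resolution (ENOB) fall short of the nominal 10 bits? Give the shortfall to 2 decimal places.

2.00 bits

Effective bits = (49.90 − 1.76)/6.02 = 7.9967.
10 − 7.9967 = 2.00 bits below nominal.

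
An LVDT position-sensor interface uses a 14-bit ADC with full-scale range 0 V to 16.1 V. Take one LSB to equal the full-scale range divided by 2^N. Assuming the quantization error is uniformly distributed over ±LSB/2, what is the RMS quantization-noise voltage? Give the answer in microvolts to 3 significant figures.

V_FS = 16.1 V.
LSB = 16.1 V ÷ 2^14 = 16.1/16384 V = 0.98267 mV.
RMS of a uniform error over width LSB is LSB/√12 = 284 µV.

284 µV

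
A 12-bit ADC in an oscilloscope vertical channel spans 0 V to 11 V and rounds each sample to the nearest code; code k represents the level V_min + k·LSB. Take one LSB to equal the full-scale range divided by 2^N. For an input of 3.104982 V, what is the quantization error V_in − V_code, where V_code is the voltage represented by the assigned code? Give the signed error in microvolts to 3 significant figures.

Range is 11 V. LSB = 11 V / 2^12 ≈ 2.686 mV.
Position in LSBs: (3.104982 − (0)) × 4096/11 = 1156.1824; rounding gives k = 1156.
V_code = V_min + k × range/2^12 = 0 + 1156 × 11/4096 = 3.104492188 V.
e = 3.104982 − (3.104492188) = +490 µV.

+490 µV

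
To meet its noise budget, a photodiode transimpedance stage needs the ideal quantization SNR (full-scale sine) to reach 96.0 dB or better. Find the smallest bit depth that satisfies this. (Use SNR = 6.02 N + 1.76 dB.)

6.02 N + 1.76 ≥ 96.0 gives N ≥ 15.654, so the minimum integer is 16.

16 bits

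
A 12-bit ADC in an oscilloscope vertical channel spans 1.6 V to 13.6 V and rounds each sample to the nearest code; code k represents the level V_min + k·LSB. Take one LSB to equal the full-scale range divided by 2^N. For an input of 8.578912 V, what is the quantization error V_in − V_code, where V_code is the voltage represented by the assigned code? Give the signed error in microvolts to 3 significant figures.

Full-scale range = 13.6 V − (1.6 V) = 12 V. LSB = 12 V / 2^12 ≈ 2.930 mV.
Position in LSBs: (8.578912 − (1.6)) × 4096/12 = 2382.1353; rounding gives k = 2382.
V_code = V_min + k × range/2^12 = 1.6 + 2382 × 12/4096 = 8.578515625 V.
V_in − V_code = 8.578912 − (8.578515625) = +396 µV.

+396 µV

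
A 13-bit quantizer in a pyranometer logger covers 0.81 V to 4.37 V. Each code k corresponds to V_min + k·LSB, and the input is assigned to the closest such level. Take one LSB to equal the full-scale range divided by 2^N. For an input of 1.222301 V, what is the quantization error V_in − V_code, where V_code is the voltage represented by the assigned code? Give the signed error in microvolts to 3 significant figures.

−106 µV

Range = 4.37 − (0.81) = 3.56 V. LSB = 3.56 V / 2^13 ≈ 434.6 µV.
(V_in − V_min)/LSB = (1.222301 − (0.81)) × 8192/3.56 = 948.7556 → nearest code k = 949.
V_code = 0.81 + (949/8192) × 3.56 = 1.222407227 V.
e = 1.222301 − (1.222407227) = −106 µV.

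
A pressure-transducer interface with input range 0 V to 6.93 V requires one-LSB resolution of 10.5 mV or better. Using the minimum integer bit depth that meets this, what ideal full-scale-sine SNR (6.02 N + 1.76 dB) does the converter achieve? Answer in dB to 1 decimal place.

V_FS = 6.93 V.
Required number of levels: 6.93/10.5 mV = 660.00; smallest N with 2^N ≥ that is 10.
Ideal SNR at N = 10: 6.02·10 + 1.76 = 62.0 dB.

62.0 dB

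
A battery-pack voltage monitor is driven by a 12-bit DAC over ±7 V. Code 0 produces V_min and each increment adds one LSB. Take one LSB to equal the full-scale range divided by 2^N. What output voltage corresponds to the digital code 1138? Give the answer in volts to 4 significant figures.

Range = 7 − (-7) = 14 V. LSB = 14 V / 2^12.
V_out = -7 + 1138 × (14/4096) V
      = -7 V + 3.88965 V = -3.11035 V.

-3.110 V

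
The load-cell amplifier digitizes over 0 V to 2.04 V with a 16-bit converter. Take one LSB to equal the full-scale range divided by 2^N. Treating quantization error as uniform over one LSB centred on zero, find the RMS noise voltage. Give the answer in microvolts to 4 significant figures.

Range is 2.04 V.
Step size = 2.04/65536 V = 31.1279 µV.
σ_q = LSB/√12 = 31.1279 µV/3.4641 = 8.986 µV.

8.986 µV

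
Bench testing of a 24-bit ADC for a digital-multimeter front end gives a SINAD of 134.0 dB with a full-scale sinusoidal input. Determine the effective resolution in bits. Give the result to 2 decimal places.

21.97 bits

Inverting SNR = 6.02 N + 1.76: N_eff = (134.0 − 1.76)/6.02 = 21.9668.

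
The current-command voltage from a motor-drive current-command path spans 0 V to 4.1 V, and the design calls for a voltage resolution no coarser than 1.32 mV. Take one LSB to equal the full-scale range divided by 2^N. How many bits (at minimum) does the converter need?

12 bits

V_FS = 4.1 V.
Required number of levels: 4.1/1.32 mV = 3106.1; smallest N with 2^N ≥ that is 12.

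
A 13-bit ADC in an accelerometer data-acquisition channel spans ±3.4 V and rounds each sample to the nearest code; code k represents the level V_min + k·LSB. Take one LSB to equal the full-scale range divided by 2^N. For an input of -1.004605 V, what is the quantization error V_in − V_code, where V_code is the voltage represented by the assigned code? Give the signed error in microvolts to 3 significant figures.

Full-scale range = 3.4 V − (-3.4 V) = 6.8 V. LSB = 6.8 V / 2^13 ≈ 0.8301 mV.
(V_in − V_min)/LSB = (-1.004605 − (-3.4)) × 8192/6.8 = 2885.7464 → nearest code k = 2886.
V_code = -3.4 + (2886/8192) × 6.8 = -1.004394531 V.
e = -1.004605 − (-1.004394531) = −210 µV.

−210 µV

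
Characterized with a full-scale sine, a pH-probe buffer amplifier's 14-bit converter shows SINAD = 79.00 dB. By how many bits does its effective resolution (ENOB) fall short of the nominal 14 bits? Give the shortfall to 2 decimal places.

1.17 bits

Effective bits = (79.00 − 1.76)/6.02 = 12.8306.
14 − 12.8306 = 1.17 bits below nominal.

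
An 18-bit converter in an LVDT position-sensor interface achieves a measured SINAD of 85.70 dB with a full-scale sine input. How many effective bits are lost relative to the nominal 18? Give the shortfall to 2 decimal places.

4.06 bits

N_eff = (85.70 − 1.76)/6.02 = 13.9435 bits.
Shortfall = 18 − 13.9435 = 4.0565 bits.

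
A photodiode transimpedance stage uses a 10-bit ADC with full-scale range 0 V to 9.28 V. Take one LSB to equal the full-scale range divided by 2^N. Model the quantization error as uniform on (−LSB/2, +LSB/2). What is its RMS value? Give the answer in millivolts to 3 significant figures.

2.62 mV

Range is 9.28 V.
One LSB is 9.28 V / 1024 = 9.0625 mV.
σ_q = LSB/√12 = 9.0625 mV/3.4641 = 2.62 mV.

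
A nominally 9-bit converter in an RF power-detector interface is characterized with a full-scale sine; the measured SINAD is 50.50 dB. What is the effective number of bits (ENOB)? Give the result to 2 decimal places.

8.10 bits

ENOB = (50.50 − 1.76)/6.02 = 8.0963 bits.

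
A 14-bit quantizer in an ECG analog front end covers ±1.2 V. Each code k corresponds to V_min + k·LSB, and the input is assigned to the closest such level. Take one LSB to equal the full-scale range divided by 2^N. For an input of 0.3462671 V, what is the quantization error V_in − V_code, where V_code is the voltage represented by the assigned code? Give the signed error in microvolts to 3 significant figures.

−22.0 µV

Full-scale range = 1.2 V − (-1.2 V) = 2.4 V. LSB = 2.4 V / 2^14 ≈ 146.5 µV.
(V_in − V_min)/LSB = (0.3462671 − (-1.2)) × 16384/2.4 = 10555.8501 → nearest code k = 10556.
V_code = -1.2 + (10556/16384) × 2.4 = 0.34628906250 V.
V_in − V_code = 0.3462671 − (0.34628906250) = −22.0 µV.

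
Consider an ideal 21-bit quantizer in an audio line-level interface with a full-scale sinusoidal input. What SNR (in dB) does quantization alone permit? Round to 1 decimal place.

Ideal quantization SNR: 6.02 × 21 + 1.76 dB = 128.2 dB.

128.2 dB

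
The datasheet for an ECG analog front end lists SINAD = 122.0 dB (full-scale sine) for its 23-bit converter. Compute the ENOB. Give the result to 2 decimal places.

19.97 bits

(122.0 − 1.76) / 6.02 = 120.24/6.02 = 19.9734 effective bits.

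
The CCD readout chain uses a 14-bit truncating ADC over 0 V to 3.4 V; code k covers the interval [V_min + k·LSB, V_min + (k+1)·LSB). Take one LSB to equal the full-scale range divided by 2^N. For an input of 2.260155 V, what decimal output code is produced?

10891

Range is 3.4 V. LSB = 3.4 V / 2^14 ≈ 207.5 µV.
(V_in − V_min) × 2^14/range = (2.260155 − (0)) × 16384/3.4 = 10891.288.
Floor → code = 10891.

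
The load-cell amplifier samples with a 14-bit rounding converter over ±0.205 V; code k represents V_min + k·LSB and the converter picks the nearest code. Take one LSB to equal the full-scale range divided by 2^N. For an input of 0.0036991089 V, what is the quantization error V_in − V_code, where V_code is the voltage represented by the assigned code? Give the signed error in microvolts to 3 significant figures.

−4.50 µV

Full-scale range = 0.205 V − (-0.205 V) = 0.41 V. LSB = 0.41 V / 2^14 ≈ 25.02 µV.
(0.0036991089 − (-0.205)) / LSB = 0.2086991089 × 16384/0.41 = 8339.8200. Nearest integer: k = 8340.
V_code = -0.205 + (8340/16384) × 0.41 = 0.0037036132813 V.
Error = V_in − V_code = 0.0036991089 − (0.0037036132813) = −4.50 µV.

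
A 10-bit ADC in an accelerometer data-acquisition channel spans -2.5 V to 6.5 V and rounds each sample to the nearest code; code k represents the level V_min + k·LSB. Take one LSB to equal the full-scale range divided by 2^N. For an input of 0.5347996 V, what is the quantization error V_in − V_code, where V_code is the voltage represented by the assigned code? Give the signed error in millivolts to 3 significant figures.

The full-scale span is 6.5 − (-2.5) = 9 V. LSB = 9 V / 2^10 ≈ 8.789 mV.
(V_in − V_min)/LSB = (0.5347996 − (-2.5)) × 1024/9 = 345.2928 → nearest code k = 345.
V_code = -2.5 + (345/1024) × 9 = 0.5322265625 V.
Error = V_in − V_code = 0.5347996 − (0.5322265625) = +2.57 mV.

+2.57 mV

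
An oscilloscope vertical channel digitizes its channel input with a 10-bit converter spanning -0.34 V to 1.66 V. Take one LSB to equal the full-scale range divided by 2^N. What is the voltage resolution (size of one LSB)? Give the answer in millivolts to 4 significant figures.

The full-scale span is 1.66 − (-0.34) = 2 V.
2^10 = 1024 levels.
One LSB is 2 V / 1024 = 1.953 mV.

1.953 mV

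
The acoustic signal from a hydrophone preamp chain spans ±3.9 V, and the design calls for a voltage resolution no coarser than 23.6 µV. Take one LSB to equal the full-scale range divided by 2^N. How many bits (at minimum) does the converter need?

19 bits

Range = 3.9 − (-3.9) = 7.8 V.
Required number of levels: 7.8/23.6 µV = 330510; smallest N with 2^N ≥ that is 19.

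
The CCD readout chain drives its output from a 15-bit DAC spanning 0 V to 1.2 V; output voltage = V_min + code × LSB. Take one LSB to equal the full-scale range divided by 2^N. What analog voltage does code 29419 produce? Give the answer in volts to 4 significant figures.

V_FS = 1.2 V. LSB = 1.2 V / 2^15.
Output = V_min + (29419/32768) × range = 0 + 0.897797 × 1.2 V
      = 0 + 1.07736 = 1.07736 V.

1.077 V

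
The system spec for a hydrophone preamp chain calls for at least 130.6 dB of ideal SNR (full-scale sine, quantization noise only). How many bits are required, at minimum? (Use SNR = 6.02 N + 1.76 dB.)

22 bits

Required N = ⌈(130.6 − 1.76)/6.02⌉ = ⌈21.402⌉ = 22.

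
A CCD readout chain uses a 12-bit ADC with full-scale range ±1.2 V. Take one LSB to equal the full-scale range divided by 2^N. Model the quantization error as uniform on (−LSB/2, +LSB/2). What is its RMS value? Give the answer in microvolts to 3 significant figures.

Range = 1.2 − (-1.2) = 2.4 V.
One LSB is 2.4 V / 4096 = 0.58594 mV.
For a uniform distribution on [−LSB/2, +LSB/2], V_rms = LSB/√12 = 0.58594 mV/3.4641 = 169 µV.

169 µV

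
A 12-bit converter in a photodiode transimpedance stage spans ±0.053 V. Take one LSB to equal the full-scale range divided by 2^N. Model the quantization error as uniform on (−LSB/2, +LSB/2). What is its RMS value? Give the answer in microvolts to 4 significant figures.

The full-scale span is 0.053 − (-0.053) = 0.106 V.
LSB = 0.106 V ÷ 2^12 = 0.106/4096 V = 25.8789 µV.
σ_q = LSB/√12 = 25.8789 µV/3.4641 = 7.471 µV.

7.471 µV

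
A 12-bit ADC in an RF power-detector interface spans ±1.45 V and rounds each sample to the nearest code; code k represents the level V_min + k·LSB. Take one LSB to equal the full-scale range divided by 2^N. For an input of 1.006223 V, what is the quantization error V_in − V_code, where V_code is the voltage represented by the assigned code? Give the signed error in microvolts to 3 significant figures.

+144 µV

Full-scale range = 1.45 V − (-1.45 V) = 2.9 V. LSB = 2.9 V / 2^12 ≈ 0.7080 mV.
Position in LSBs: (1.006223 − (-1.45)) × 4096/2.9 = 3469.2032; rounding gives k = 3469.
Reconstructed level: -1.45 + 3469 × 2.9/4096 V = 1.006079102 V.
e = 1.006223 − (1.006079102) = +144 µV.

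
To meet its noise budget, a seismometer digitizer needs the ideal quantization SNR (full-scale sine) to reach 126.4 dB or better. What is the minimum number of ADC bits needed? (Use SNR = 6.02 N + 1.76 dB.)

6.02 N + 1.76 ≥ 126.4 gives N ≥ 20.704, so the minimum integer is 21.

21 bits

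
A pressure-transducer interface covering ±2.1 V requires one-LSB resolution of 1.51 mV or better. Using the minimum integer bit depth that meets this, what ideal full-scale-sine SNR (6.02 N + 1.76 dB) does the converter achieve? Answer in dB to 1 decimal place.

Range = 2.1 − (-2.1) = 4.2 V.
Need 2^N ≥ 4.2 V / 1.51 mV = 2781 → N_min = 12.
Ideal SNR at N = 12: 6.02·12 + 1.76 = 74.0 dB.

74.0 dB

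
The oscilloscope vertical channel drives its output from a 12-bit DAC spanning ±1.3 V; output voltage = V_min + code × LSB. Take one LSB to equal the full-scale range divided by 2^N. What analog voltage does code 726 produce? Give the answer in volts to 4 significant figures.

-0.8392 V

Full-scale range = 1.3 V − (-1.3 V) = 2.6 V. LSB = 2.6 V / 2^12.
Output = V_min + (726/4096) × range = -1.3 + 0.177246 × 2.6 V
      = -1.3 + 0.460840 = -0.839160 V.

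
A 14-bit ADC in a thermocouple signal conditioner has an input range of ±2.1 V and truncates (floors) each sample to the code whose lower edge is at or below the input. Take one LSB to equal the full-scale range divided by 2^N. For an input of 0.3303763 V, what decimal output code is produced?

9480

Range = 2.1 − (-2.1) = 4.2 V. LSB = 4.2 V / 2^14 ≈ 256.3 µV.
code = ⌊(V_in − V_min)/LSB⌋ = ⌊(V_in − V_min) × 2^14 / range⌋
     = ⌊(0.3303763 − (-2.1)) × 16384 / 4.2⌋ = ⌊2.4303763 × 16384/4.2⌋
     = ⌊9480.782⌋ = 9480.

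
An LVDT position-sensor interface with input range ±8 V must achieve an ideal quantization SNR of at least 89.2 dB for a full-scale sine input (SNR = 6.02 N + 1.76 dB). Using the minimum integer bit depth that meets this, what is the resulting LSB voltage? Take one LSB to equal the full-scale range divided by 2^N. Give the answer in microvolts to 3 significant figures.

The full-scale span is 8 − (-8) = 16 V.
6.02 N + 1.76 ≥ 89.2 gives N ≥ 14.525, so the minimum integer is 15.
LSB = 16 V / 2^15 = 488 µV.

488 µV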